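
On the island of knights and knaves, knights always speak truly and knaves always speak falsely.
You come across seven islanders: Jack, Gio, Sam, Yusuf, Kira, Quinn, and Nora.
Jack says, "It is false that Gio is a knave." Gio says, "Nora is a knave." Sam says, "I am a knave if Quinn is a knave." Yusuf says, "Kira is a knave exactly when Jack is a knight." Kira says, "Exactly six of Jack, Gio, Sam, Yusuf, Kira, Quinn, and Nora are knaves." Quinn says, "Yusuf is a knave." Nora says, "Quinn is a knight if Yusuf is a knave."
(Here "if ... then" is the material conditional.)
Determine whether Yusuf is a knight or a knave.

Yusuf is a knave.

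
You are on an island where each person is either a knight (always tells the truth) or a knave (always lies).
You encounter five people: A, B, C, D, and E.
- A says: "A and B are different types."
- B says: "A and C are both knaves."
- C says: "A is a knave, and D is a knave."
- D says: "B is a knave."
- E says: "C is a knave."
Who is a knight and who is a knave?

Suppose A is a knave. Then A's statement "A and B are different types" would have to be false. Checking the 16 ways to assign the others, none is consistent with every speaker.
(For instance, with B=knave, C=knave, D=knight, E=knight, B's claim "A and C are both knaves" comes out true where it would need to be false.)
So A must be a knight, making "A and B are different types" true. Taking A=knight, B=knave, C=knave, D=knight, E=knight, each remaining statement checks out:
  B (knave): "A and C are both knaves" — false. ✓
  C (knave): "A is a knave, and D is a knave" — false. ✓
  D (knight): "B is a knave" — true. ✓
  E (knight): "C is a knave" — true. ✓
This is the unique consistent assignment.

A is a knight, B is a knave, C is a knave, D is a knight, and E is a knight.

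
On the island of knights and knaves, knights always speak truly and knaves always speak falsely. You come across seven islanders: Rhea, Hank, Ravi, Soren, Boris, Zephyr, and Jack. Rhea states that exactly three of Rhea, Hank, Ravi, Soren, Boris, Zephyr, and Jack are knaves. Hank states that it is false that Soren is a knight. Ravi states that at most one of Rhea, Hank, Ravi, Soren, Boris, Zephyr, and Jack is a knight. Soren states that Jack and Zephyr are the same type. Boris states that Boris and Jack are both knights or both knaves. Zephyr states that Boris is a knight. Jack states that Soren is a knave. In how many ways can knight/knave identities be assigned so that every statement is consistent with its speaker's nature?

Consistent assignments:
  Rhea=knave, Hank=knight, Ravi=knave, Soren=knave, Boris=knave, Zephyr=knave, Jack=knight

1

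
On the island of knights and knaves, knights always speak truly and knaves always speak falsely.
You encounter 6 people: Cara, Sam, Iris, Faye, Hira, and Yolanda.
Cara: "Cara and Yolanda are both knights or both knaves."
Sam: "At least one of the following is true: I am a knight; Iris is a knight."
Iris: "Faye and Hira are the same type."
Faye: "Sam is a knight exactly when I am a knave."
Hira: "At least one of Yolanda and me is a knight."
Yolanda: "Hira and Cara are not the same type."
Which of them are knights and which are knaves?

Cara is a knave, Sam is a knave, Iris is a knave, Faye is a knave, Hira is a knight, and Yolanda is a knight.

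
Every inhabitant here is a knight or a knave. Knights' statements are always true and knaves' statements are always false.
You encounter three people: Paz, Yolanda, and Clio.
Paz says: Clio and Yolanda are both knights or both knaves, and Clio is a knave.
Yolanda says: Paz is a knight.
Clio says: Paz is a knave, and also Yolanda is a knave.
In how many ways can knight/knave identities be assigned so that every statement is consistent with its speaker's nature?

1

Consistent assignments:
  Paz=knave, Yolanda=knave, Clio=knight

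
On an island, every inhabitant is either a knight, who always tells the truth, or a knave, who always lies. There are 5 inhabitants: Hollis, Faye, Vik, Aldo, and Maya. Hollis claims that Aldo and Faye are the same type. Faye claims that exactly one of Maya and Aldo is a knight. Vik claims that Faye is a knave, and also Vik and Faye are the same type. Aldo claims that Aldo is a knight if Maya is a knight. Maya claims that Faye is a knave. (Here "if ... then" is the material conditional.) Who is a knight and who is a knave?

Suppose Hollis is a knave. Then Hollis's statement "Aldo and Faye are the same type" would have to be false. Checking the 16 ways to assign the others, none is consistent with every speaker.
(For instance, with Faye=knight, Vik=knave, Aldo=knight, Maya=knave, Hollis's claim "Aldo and Faye are the same type" comes out true where it would need to be false.)
So Hollis must be a knight, making "Aldo and Faye are the same type" true. Taking Hollis=knight, Faye=knight, Vik=knave, Aldo=knight, Maya=knave, each remaining statement checks out:
  Faye (knight): "exactly one of Maya and Aldo is a knight" — true. ✓
  Vik (knave): "Faye is a knave, and also Vik and Faye are the same type" — false. ✓
  Aldo (knight): "Aldo is a knight if Maya is a knight" — true. ✓
  Maya (knave): "Faye is a knave" — false. ✓
This is the unique consistent assignment.

Hollis is a knight, Faye is a knight, Vik is a knave, Aldo is a knight, and Maya is a knave.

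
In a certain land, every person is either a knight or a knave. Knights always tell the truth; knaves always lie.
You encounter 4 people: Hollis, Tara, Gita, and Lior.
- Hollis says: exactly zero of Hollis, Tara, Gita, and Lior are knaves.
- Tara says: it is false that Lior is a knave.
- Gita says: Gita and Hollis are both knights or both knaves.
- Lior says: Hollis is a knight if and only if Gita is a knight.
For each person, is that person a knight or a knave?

Knights: Hollis, Tara, Gita, and Lior. Knaves: none.

Suppose Hollis is a knave. Then Hollis's statement "exactly zero of Hollis, Tara, Gita, and Lior are knaves" would have to be false. Checking the 8 ways to assign the others, none is consistent with every speaker.
(For instance, with Tara=knight, Gita=knight, Lior=knight, Gita's claim "Gita and Hollis are both knights or both knaves" comes out false where it would need to be true.)
So Hollis must be a knight, making "exactly zero of Hollis, Tara, Gita, and Lior are knaves" true. Taking Hollis=knight, Tara=knight, Gita=knight, Lior=knight, each remaining statement checks out:
  Tara (knight): "it is false that Lior is a knave" — true. ✓
  Gita (knight): "Gita and Hollis are both knights or both knaves" — true. ✓
  Lior (knight): "Hollis is a knight if and only if Gita is a knight" — true. ✓
This is the unique consistent assignment.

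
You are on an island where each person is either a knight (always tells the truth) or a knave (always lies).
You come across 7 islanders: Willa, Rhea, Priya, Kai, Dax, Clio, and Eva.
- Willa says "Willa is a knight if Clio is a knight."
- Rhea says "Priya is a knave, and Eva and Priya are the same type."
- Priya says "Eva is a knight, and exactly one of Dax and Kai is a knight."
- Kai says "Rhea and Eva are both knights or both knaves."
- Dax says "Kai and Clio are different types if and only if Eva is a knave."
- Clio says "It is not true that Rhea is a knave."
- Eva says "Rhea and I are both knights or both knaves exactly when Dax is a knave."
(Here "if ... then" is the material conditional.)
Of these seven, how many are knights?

4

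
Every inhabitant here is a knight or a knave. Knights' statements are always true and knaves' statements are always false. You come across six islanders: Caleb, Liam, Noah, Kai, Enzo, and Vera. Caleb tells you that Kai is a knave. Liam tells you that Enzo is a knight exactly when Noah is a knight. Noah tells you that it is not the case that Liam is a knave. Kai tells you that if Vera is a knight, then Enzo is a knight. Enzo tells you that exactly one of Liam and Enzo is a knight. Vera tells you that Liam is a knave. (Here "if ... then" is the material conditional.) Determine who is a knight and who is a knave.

Caleb is a knave, Liam is a knave, Noah is a knave, Kai is a knight, Enzo is a knight, and Vera is a knight.

Since Caleb is a knave, "Kai is a knave" needs to be false, which holds.
Liam is a knave, so "Enzo is a knight exactly when Noah is a knight" must be false — and it is.
Noah is a knave, so "it is not the case that Liam is a knave" must be false — and it is.
Since Kai is a knight, "if Vera is a knight, then Enzo is a knight" needs to be true, which holds.
Since Enzo is a knight, "exactly one of Liam and Enzo is a knight" needs to be true, which holds.
Vera is a knight, so "Liam is a knave" must be true — and it is.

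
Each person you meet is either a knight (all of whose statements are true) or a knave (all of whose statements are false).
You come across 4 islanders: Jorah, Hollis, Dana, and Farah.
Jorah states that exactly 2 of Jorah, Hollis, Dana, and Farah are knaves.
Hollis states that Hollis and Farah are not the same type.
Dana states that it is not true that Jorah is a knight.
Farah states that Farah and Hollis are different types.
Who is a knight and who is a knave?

Knights: Dana. Knaves: Jorah, Hollis, and Farah.

As a knave, Jorah's statement "exactly 2 of Jorah, Hollis, Dana, and Farah are knaves" should be false; it is.
Hollis is a knave; "Hollis and Farah are not the same type" is false, as required.
Dana (knight): "it is not true that Jorah is a knight" — true. ✓
Since Farah is a knave, "Farah and Hollis are different types" needs to be false, which holds.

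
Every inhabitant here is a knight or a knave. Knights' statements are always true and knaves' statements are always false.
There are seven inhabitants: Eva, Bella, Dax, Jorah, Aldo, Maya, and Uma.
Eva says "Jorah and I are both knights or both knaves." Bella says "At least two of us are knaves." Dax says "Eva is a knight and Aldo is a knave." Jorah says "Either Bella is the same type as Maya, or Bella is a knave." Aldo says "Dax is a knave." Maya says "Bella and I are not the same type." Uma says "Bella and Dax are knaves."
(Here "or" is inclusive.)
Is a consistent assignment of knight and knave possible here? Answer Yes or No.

No

Checking all 128 assignments, each has at least one speaker whose statement's truth value contradicts their type.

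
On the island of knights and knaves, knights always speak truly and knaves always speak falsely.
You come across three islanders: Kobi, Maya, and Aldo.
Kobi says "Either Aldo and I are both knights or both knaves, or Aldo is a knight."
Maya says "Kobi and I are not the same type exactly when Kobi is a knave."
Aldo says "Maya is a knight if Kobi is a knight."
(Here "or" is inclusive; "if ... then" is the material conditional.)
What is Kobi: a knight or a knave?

Kobi is a knight.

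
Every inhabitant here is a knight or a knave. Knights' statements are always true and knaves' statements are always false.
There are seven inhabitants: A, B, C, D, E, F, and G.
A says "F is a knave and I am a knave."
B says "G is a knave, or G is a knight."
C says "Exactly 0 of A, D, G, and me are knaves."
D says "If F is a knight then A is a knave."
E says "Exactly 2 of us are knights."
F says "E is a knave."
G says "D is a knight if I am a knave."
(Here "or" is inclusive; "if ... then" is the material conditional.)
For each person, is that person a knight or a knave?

A is a knave, B is a knight, C is a knave, D is a knight, E is a knave, F is a knight, and G is a knight.

A is a knave, so "F is a knave and I am a knave" must be False — and it is.
B (knight): "G is a knave, or G is a knight" — true. ✓
Since C is a knave, "exactly 0 of A, D, G, and me are knaves" needs to be False, which holds.
D is a knight; "if F is a knight then A is a knave" is true, as required.
As a knave, E's statement "exactly 2 of us are knights" should be False; it is.
F is a knight, so "E is a knave" must be true — and it is.
Since G is a knight, "D is a knight if I am a knave" needs to be true, which holds.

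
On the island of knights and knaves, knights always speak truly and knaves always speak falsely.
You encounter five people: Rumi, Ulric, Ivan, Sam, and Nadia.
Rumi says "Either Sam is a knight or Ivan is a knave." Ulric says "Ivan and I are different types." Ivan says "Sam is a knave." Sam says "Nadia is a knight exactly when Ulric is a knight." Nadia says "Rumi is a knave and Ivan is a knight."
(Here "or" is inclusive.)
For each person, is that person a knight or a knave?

Knights: Rumi and Sam. Knaves: Ulric, Ivan, and Nadia.

Since Rumi is a knight, "either Sam is a knight or Ivan is a knave" needs to be True, which holds.
As a knave, Ulric's statement "Ivan and I are different types" should be False; it is.
Ivan (knave): "Sam is a knave" — False. ✓
Sam (knight): "Nadia is a knight exactly when Ulric is a knight" — True. ✓
Nadia (knave): "Rumi is a knave and Ivan is a knight" — False. ✓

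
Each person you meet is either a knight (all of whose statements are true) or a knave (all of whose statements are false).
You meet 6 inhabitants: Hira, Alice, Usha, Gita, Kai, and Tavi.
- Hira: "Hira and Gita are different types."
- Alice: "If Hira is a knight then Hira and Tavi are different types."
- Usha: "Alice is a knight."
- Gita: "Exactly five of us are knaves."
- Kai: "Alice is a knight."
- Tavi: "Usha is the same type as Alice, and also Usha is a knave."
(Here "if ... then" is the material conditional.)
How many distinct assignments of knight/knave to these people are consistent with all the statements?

3

Consistent assignments:
  Hira=knight, Alice=knight, Usha=knight, Gita=knave, Kai=knight, Tavi=knave
  Hira=knight, Alice=knave, Usha=knave, Gita=knave, Kai=knave, Tavi=knight
  Hira=knave, Alice=knight, Usha=knight, Gita=knave, Kai=knight, Tavi=knave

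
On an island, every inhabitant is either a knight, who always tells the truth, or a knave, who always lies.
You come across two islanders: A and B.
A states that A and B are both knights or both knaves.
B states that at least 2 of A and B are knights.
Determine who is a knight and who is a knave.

A is a knight and B is a knight.

A is a knight; "A and B are both knights or both knaves" is True, as required.
B is a knight, so "at least 2 of A and B are knights" must be True — and it is.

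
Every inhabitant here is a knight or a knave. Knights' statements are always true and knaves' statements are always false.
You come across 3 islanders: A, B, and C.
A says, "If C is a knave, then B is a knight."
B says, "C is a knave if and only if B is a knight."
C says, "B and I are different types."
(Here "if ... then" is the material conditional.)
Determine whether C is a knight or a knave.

Consistent assignments: {A=knave, B=knave, C=knave}
In every consistent assignment, C is a knave.

C is a knave.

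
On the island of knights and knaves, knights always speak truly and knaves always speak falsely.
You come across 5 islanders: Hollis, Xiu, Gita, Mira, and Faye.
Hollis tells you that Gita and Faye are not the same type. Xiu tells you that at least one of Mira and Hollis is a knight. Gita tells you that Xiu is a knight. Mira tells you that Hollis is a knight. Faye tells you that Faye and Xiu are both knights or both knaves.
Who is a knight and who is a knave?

Hollis is a knight, Xiu is a knight, Gita is a knight, Mira is a knight, and Faye is a knave.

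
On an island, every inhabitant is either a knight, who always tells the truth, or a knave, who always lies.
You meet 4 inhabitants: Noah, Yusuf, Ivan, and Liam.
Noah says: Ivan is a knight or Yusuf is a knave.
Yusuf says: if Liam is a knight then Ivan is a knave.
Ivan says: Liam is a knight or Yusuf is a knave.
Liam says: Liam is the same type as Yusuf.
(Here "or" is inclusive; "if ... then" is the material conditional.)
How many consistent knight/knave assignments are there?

1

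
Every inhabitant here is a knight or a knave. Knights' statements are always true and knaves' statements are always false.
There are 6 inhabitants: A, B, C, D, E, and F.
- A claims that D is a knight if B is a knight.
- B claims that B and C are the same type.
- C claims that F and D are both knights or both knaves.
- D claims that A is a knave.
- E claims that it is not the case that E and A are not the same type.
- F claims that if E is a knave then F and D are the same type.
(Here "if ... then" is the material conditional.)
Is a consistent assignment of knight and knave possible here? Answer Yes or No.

No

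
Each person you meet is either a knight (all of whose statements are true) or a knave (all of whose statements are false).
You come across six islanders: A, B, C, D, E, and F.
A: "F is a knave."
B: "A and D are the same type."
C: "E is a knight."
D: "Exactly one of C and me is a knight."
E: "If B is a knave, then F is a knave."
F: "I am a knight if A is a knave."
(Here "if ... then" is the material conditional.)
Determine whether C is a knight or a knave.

C is a knave.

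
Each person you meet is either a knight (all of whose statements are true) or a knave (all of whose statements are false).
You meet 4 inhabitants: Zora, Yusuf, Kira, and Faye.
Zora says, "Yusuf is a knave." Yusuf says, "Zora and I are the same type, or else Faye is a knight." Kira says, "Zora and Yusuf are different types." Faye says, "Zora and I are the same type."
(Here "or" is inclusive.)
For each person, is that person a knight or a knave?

Zora is a knight, and the claim "Yusuf is a knave" is indeed true.
Yusuf is a knave, so "Zora and I are the same type, or else Faye is a knight" must be False — and it is.
As a knight, Kira's statement "Zora and Yusuf are different types" should be true; it is.
Faye (knave): "Zora and I are the same type" — False. ✓

Zora is a knight, Yusuf is a knave, Kira is a knight, and Faye is a knave.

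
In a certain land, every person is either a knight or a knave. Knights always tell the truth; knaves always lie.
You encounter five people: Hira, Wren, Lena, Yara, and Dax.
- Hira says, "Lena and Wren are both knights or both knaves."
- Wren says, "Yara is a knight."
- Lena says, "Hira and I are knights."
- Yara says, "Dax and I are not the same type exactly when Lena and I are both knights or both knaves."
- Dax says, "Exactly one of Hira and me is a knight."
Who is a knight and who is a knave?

Since Hira is a knave, "Lena and Wren are both knights or both knaves" needs to be False, which holds.
Wren is a knight, and the claim "Yara is a knight" is indeed true.
Lena is a knave, so "Hira and I are knights" must be False — and it is.
Yara is a knight, so "Dax and I are not the same type exactly when Lena and I are both knights or both knaves" must be true — and it is.
Dax is a knight; "exactly one of Hira and me is a knight" is true, as required.

Hira is a knave, Wren is a knight, Lena is a knave, Yara is a knight, and Dax is a knight.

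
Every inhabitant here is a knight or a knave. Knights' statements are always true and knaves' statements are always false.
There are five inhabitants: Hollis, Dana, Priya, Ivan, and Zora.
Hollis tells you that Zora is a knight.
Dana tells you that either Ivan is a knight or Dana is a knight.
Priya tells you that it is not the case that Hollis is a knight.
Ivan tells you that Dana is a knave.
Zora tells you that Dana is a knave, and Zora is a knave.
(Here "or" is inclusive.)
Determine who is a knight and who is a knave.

Hollis is a knave, Dana is a knight, Priya is a knight, Ivan is a knave, and Zora is a knave.

Suppose Hollis is a knight. Then Hollis's statement "Zora is a knight" would have to be true. Checking the 16 ways to assign the others, none is consistent with every speaker.
(For instance, with Dana=knight, Priya=knight, Ivan=knave, Zora=knave, Hollis's claim "Zora is a knight" comes out false where it would need to be true.)
So Hollis must be a knave, making "Zora is a knight" false. Taking Hollis=knave, Dana=knight, Priya=knight, Ivan=knave, Zora=knave, each remaining statement checks out:
  Dana (knight): "either Ivan is a knight or Dana is a knight" — true. ✓
  Priya (knight): "it is not the case that Hollis is a knight" — true. ✓
  Ivan (knave): "Dana is a knave" — false. ✓
  Zora (knave): "Dana is a knave, and Zora is a knave" — false. ✓
This is the unique consistent assignment.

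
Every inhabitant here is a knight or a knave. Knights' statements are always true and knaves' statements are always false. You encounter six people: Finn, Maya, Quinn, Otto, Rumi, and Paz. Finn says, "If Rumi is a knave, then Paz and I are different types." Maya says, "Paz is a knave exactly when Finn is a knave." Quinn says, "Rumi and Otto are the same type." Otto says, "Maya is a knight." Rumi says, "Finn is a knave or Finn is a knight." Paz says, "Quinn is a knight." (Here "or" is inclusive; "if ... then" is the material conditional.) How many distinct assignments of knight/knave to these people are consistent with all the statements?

2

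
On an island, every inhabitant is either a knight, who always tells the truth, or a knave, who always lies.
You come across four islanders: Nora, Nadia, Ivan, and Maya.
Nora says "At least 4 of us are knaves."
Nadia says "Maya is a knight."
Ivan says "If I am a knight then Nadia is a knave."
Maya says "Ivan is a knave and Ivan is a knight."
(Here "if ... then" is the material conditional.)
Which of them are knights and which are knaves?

Knights: Ivan. Knaves: Nora, Nadia, and Maya.

Nora is a knave, so "at least 4 of us are knaves" must be false — and it is.
As a knave, Nadia's statement "Maya is a knight" should be false; it is.
Since Ivan is a knight, "if I am a knight then Nadia is a knave" needs to be True, which holds.
Maya (knave): "Ivan is a knave and Ivan is a knight" — false. ✓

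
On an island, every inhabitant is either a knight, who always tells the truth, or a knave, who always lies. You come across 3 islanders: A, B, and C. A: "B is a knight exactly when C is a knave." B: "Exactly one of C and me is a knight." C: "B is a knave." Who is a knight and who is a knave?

As a knight, A's statement "B is a knight exactly when C is a knave" should be True; it is.
As a knight, B's statement "exactly one of C and me is a knight" should be True; it is.
Since C is a knave, "B is a knave" needs to be false, which holds.

A is a knight, B is a knight, and C is a knave.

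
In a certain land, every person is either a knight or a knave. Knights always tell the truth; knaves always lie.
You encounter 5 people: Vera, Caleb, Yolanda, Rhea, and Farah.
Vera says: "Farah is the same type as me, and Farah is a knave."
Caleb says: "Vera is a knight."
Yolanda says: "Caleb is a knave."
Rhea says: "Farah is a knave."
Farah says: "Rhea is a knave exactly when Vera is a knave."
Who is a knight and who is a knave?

Vera (knave): "Farah is the same type as me, and Farah is a knave" — false. ✓
Caleb is a knave, so "Vera is a knight" must be false — and it is.
Yolanda (knight): "Caleb is a knave" — true. ✓
Rhea is a knave; "Farah is a knave" is false, as required.
Since Farah is a knight, "Rhea is a knave exactly when Vera is a knave" needs to be true, which holds.

Vera is a knave, Caleb is a knave, Yolanda is a knight, Rhea is a knave, and Farah is a knight.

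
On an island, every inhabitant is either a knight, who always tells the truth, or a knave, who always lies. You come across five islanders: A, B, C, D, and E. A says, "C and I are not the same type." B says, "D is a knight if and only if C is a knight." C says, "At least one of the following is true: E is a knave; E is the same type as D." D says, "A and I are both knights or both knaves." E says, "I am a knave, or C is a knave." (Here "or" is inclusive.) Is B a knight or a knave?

B is a knight.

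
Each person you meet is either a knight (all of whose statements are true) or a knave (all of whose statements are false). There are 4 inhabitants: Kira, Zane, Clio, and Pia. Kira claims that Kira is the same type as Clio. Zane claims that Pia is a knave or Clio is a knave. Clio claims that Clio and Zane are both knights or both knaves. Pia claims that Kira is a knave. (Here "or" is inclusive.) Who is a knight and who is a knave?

Kira is a knight, Zane is a knight, Clio is a knight, and Pia is a knave.

Since Kira is a knight, "Kira is the same type as Clio" needs to be True, which holds.
Zane (knight): "Pia is a knave or Clio is a knave" — True. ✓
Clio is a knight, so "Clio and Zane are both knights or both knaves" must be True — and it is.
Since Pia is a knave, "Kira is a knave" needs to be false, which holds.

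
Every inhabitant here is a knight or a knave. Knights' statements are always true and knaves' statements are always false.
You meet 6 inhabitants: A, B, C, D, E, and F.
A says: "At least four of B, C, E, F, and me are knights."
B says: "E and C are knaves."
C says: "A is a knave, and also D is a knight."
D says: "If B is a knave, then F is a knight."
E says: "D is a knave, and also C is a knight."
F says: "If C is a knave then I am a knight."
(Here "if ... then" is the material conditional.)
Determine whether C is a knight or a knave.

Consistent assignments: {A=knave, B=knave, C=knight, D=knight, E=knave, F=knight}
In every consistent assignment, C is a knight.

C is a knight.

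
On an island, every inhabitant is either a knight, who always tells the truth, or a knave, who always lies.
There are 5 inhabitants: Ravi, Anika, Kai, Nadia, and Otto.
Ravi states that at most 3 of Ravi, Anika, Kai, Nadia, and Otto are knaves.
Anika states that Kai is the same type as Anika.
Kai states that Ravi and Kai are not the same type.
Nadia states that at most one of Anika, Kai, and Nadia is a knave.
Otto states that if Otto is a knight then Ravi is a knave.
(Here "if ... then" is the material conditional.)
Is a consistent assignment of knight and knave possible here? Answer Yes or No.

No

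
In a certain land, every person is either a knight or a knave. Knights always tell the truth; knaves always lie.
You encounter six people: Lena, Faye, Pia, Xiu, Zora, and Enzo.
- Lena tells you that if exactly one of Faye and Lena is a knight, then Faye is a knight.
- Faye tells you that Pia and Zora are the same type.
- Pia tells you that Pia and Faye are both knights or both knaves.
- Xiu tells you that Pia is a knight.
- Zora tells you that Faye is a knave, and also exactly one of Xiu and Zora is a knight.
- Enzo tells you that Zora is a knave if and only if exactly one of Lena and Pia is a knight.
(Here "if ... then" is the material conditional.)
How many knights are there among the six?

3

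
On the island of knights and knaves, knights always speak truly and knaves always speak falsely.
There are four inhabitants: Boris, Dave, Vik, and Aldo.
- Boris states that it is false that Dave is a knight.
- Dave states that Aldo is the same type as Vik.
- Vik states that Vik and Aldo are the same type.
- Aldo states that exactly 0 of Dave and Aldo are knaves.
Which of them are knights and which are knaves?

Boris is a knave; "it is false that Dave is a knight" is False, as required.
Dave is a knight; "Aldo is the same type as Vik" is true, as required.
Vik is a knight, so "Vik and Aldo are the same type" must be true — and it is.
As a knight, Aldo's statement "exactly 0 of Dave and Aldo are knaves" should be true; it is.

Boris is a knave, Dave is a knight, Vik is a knight, and Aldo is a knight.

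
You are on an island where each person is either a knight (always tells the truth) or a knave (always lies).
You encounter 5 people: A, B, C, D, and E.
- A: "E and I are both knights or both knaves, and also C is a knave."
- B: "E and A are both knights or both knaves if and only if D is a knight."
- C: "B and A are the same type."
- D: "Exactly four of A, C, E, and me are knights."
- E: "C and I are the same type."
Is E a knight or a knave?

E is a knave.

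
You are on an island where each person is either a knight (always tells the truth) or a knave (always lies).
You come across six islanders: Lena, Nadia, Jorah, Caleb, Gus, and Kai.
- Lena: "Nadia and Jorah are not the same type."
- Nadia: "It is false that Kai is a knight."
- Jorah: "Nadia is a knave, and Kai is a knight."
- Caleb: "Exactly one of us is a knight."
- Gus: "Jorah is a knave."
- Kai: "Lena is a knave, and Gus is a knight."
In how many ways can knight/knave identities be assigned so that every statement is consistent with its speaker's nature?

Consistent assignments:
  Lena=knight, Nadia=knight, Jorah=knave, Caleb=knave, Gus=knight, Kai=knave

1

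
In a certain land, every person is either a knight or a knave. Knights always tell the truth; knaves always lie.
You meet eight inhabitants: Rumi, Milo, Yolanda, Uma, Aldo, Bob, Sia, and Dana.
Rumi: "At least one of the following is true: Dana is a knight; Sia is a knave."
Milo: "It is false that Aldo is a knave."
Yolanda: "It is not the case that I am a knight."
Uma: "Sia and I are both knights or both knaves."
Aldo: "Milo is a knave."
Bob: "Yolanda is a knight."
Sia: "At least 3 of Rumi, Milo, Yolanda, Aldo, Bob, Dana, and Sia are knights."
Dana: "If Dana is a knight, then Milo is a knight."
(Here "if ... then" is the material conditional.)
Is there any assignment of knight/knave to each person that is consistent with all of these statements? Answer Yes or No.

No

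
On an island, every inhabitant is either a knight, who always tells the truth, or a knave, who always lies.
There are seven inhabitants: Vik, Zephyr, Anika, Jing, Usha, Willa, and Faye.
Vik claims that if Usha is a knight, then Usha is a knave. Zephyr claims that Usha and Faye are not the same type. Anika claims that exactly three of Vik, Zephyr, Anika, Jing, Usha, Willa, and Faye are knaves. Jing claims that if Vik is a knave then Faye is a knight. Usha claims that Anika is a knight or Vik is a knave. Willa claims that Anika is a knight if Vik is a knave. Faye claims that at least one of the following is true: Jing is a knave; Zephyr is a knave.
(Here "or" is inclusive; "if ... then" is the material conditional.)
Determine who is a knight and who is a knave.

Vik is a knave, Zephyr is a knave, Anika is a knave, Jing is a knight, Usha is a knight, Willa is a knave, and Faye is a knight.

As a knave, Vik's statement "if Usha is a knight, then Usha is a knave" should be False; it is.
Zephyr is a knave; "Usha and Faye are not the same type" is False, as required.
Anika is a knave; "exactly three of Vik, Zephyr, Anika, Jing, Usha, Willa, and Faye are knaves" is False, as required.
Jing is a knight, and the claim "if Vik is a knave then Faye is a knight" is indeed True.
Usha is a knight, so "Anika is a knight or Vik is a knave" must be True — and it is.
Willa is a knave; "Anika is a knight if Vik is a knave" is False, as required.
Since Faye is a knight, "at least one of the following is true: Jing is a knave; Zephyr is a knave" needs to be True, which holds.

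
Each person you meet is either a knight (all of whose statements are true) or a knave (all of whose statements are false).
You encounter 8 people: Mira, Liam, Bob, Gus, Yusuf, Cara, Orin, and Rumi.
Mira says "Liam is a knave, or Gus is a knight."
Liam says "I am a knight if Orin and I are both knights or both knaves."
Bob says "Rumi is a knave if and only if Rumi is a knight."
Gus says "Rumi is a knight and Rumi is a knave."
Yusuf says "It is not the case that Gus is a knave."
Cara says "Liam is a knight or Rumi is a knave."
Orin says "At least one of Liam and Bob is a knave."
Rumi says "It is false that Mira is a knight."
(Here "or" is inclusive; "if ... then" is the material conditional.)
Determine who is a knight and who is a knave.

As a knave, Mira's statement "Liam is a knave, or Gus is a knight" should be False; it is.
As a knight, Liam's statement "I am a knight if Orin and I are both knights or both knaves" should be true; it is.
As a knave, Bob's statement "Rumi is a knave if and only if Rumi is a knight" should be False; it is.
Gus is a knave, and the claim "Rumi is a knight and Rumi is a knave" is indeed False.
As a knave, Yusuf's statement "it is not the case that Gus is a knave" should be False; it is.
Cara is a knight; "Liam is a knight or Rumi is a knave" is true, as required.
Orin is a knight, and the claim "at least one of Liam and Bob is a knave" is indeed true.
Since Rumi is a knight, "it is false that Mira is a knight" needs to be true, which holds.

Knights: Liam, Cara, Orin, and Rumi. Knaves: Mira, Bob, Gus, and Yusuf.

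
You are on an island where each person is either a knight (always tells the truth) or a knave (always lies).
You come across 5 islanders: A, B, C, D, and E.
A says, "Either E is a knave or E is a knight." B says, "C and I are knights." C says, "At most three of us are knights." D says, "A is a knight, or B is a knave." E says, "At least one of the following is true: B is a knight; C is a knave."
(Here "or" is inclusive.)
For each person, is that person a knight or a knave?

Knights: A, C, and D. Knaves: B and E.

Suppose A is a knave. Then A's statement "either E is a knave or E is a knight" would have to be false. Checking the 16 ways to assign the others, none is consistent with every speaker.
(For instance, with B=knave, C=knight, D=knight, E=knave, A's claim "either E is a knave or E is a knight" comes out true where it would need to be false.)
So A must be a knight, making "either E is a knave or E is a knight" true. Taking A=knight, B=knave, C=knight, D=knight, E=knave, each remaining statement checks out:
  B (knave): "C and I are knights" — false. ✓
  C (knight): "at most three of us are knights" — true. ✓
  D (knight): "A is a knight, or B is a knave" — true. ✓
  E (knave): "at least one of the following is true: B is a knight; C is a knave" — false. ✓
This is the unique consistent assignment.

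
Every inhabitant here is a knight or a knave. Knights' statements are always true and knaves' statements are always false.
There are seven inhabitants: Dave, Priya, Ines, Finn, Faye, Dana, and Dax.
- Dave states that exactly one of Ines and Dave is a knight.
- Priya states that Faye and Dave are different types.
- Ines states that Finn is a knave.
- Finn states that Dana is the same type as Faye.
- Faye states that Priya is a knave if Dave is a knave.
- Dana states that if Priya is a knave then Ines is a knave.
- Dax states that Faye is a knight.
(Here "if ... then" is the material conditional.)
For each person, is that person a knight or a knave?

Dave is a knight; "exactly one of Ines and Dave is a knight" is True, as required.
Priya is a knave; "Faye and Dave are different types" is false, as required.
Ines is a knave, and the claim "Finn is a knave" is indeed false.
Finn is a knight, and the claim "Dana is the same type as Faye" is indeed True.
Faye is a knight; "Priya is a knave if Dave is a knave" is True, as required.
Dana (knight): "if Priya is a knave then Ines is a knave" — True. ✓
As a knight, Dax's statement "Faye is a knight" should be True; it is.

Knights: Dave, Finn, Faye, Dana, and Dax. Knaves: Priya and Ines.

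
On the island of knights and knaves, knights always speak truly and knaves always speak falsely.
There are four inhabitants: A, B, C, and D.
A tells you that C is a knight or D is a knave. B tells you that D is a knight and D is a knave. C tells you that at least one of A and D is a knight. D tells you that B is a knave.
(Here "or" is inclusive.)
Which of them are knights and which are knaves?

A is a knight, B is a knave, C is a knight, and D is a knight.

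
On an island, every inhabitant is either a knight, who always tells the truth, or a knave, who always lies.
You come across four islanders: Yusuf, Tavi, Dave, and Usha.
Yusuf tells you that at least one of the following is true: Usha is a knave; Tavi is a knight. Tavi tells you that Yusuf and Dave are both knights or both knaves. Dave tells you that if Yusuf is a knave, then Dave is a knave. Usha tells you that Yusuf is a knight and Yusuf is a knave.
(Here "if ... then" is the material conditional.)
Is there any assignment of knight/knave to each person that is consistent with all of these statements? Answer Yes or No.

One consistent assignment: Yusuf=knight, Tavi=knight, Dave=knight, Usha=knave.

Yes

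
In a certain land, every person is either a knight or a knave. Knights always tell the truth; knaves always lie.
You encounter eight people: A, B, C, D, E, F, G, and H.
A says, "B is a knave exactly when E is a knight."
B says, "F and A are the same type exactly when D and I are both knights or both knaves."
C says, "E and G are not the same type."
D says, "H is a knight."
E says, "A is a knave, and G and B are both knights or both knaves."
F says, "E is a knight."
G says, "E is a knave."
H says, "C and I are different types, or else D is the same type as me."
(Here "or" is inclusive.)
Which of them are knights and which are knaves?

A is a knave, B is a knave, C is a knight, D is a knight, E is a knave, F is a knave, G is a knight, and H is a knight.

Since A is a knave, "B is a knave exactly when E is a knight" needs to be false, which holds.
B is a knave, and the claim "F and A are the same type exactly when D and I are both knights or both knaves" is indeed false.
C (knight): "E and G are not the same type" — true. ✓
D is a knight; "H is a knight" is true, as required.
E is a knave, and the claim "A is a knave, and G and B are both knights or both knaves" is indeed false.
F is a knave; "E is a knight" is false, as required.
G (knight): "E is a knave" — true. ✓
H is a knight; "C and I are different types, or else D is the same type as me" is true, as required.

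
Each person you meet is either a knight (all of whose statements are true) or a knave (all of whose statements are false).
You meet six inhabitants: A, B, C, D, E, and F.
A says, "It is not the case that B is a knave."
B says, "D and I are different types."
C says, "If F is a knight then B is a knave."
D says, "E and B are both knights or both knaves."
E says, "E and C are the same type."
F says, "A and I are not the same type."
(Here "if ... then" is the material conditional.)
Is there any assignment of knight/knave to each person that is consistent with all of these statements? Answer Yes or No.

One consistent assignment: A=knave, B=knave, C=knight, D=knave, E=knight, F=knight.

Yes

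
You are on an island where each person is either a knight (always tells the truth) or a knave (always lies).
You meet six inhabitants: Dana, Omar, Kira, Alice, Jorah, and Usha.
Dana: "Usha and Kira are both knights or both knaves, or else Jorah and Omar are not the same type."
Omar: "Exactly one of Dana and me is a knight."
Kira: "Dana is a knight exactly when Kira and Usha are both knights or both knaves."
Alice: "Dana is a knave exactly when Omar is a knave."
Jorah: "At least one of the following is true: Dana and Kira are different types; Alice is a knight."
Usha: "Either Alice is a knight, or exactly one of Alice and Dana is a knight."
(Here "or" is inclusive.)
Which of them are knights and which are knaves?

As a knave, Dana's statement "Usha and Kira are both knights or both knaves, or else Jorah and Omar are not the same type" should be False; it is.
Omar (knight): "exactly one of Dana and me is a knight" — True. ✓
As a knight, Kira's statement "Dana is a knight exactly when Kira and Usha are both knights or both knaves" should be True; it is.
Alice is a knave; "Dana is a knave exactly when Omar is a knave" is False, as required.
Jorah is a knight, so "at least one of the following is true: Dana and Kira are different types; Alice is a knight" must be True — and it is.
Usha is a knave; "either Alice is a knight, or exactly one of Alice and Dana is a knight" is False, as required.

Knights: Omar, Kira, and Jorah. Knaves: Dana, Alice, and Usha.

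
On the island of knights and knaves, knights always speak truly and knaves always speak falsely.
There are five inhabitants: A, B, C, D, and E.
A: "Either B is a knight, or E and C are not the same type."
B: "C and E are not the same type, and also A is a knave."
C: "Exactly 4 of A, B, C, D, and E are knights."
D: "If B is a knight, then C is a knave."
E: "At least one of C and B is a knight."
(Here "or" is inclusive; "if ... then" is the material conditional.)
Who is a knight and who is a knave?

Suppose A is a knight. Then A's statement "either B is a knight, or E and C are not the same type" would have to be true. Checking the 16 ways to assign the others, none is consistent with every speaker.
(For instance, with B=knave, C=knave, D=knight, E=knave, A's claim "either B is a knight, or E and C are not the same type" comes out false where it would need to be true.)
So A must be a knave, making "either B is a knight, or E and C are not the same type" false. Taking A=knave, B=knave, C=knave, D=knight, E=knave, each remaining statement checks out:
  B (knave): "C and E are not the same type, and also A is a knave" — false. ✓
  C (knave): "exactly 4 of A, B, C, D, and E are knights" — false. ✓
  D (knight): "if B is a knight, then C is a knave" — true. ✓
  E (knave): "at least one of C and B is a knight" — false. ✓
This is the unique consistent assignment.

A is a knave, B is a knave, C is a knave, D is a knight, and E is a knave.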